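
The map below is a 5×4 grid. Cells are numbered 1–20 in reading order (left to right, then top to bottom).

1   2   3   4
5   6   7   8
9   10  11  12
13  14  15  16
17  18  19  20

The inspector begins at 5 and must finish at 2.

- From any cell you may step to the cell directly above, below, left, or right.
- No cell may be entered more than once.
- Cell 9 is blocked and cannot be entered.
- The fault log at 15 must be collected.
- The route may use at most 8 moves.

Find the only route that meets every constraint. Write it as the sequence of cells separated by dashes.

5 - 6 - 10 - 14 - 15 - 11 - 7 - 3 - 2

The 8-move cap with required stops at 15 leaves no slack for detours.
Route from 5: right 1 to 6, down 2 to 14, right 1 to 15, up 3 to 3, left 1 to 2 — 8 moves in all.
Check: all required cells visited; 8 ≤ 8 moves.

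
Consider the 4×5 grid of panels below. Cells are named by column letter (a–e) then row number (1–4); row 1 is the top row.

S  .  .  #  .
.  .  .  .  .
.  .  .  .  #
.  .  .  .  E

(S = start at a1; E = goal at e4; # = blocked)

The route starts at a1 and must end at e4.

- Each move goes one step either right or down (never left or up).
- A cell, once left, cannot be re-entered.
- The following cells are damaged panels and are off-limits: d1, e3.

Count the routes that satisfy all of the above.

A right/down-only route from a1 to e4 makes exactly 3 down-moves and 4 right-moves in some order.
With no other constraints that would be C(7,3) = 35 routes.
Subtract routes through each blocked cell (inclusion–exclusion for overlaps): − through d1: 4 − through e3: 15 + through d1&e3: 3 → 19.
That gives 19 routes.

19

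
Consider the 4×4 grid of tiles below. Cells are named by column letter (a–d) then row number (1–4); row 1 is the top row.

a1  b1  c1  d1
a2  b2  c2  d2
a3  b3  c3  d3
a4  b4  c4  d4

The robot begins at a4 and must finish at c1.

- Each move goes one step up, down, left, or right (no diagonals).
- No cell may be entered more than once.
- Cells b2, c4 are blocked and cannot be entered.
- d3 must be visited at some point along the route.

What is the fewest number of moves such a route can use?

7

Any route passes through d3 somewhere between a4 and c1. Summing Manhattan distances along the two legs (a4 → d3 → c1) gives a lower bound of 4 + 3 = 7 moves.
A route of 7 moves achieves this: a4 → a3 → b3 → c3 → d3 → d2 → d1 → c1.
Since 7 matches the lower bound, it is optimal.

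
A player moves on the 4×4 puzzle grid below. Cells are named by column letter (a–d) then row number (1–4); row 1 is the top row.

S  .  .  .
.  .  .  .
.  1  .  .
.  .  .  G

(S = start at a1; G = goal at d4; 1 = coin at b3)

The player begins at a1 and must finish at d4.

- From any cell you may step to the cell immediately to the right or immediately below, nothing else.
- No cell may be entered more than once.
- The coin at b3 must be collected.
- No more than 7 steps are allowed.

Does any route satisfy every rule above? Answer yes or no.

One route that works: a1 → a2 → a3 → b3 → b4 → c4 → d4.

yes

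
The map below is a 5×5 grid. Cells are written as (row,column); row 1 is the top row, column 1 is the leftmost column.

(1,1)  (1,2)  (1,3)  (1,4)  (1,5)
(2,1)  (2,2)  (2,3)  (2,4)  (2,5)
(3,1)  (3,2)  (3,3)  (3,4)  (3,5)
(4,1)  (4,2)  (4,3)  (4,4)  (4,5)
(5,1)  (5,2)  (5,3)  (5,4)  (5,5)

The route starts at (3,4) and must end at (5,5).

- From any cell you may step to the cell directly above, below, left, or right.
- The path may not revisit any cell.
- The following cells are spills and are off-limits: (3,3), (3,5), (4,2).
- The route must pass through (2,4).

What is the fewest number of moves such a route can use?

Any route passes through (2,4) somewhere between (3,4) and (5,5). Summing Manhattan distances along the two legs ((3,4) → (2,4) → (5,5)) gives a lower bound of 1 + 4 = 5 moves.
The shortest route satisfying every rule uses 11 moves: (3,4) → (2,4) → (2,3) → (2,2) → (3,2) → (3,1) → (4,1) → (5,1) → (5,2) → (5,3) → (5,4) → (5,5).
The bound of 5 isn't tight here; checking systematically, no route of length 5 through 10 satisfies every constraint (on a 4-connected grid the length of any start-to-goal walk has the same parity as the Manhattan bound, so only lengths 5, 7, 9, … need checking), so 11 is the minimum.

11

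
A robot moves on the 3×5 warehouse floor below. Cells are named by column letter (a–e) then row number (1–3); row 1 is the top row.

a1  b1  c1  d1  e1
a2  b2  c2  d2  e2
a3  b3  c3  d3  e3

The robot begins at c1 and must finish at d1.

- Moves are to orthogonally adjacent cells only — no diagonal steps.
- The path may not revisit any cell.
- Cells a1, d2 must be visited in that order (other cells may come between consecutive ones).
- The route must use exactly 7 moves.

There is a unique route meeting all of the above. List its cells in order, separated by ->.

c1 -> b1 -> a1 -> a2 -> b2 -> c2 -> d2 -> d1

The waypoints must appear in the order a1, d2, with no cell reused.
Route from c1: 2× left (reaching a1), down to a2, 3× right (reaching d2), up to d1 — 7 moves in all.
Check: order respected (a1 at step 2, d2 at step 6); 7 moves as required.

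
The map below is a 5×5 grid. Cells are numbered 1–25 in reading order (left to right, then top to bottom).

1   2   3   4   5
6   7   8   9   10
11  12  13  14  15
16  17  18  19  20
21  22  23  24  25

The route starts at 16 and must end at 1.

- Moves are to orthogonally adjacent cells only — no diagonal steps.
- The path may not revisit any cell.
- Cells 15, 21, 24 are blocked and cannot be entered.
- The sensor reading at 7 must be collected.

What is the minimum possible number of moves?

5

Any route passes through 7 somewhere between 16 and 1. Summing Manhattan distances along the two legs (16 → 7 → 1) gives a lower bound of 3 + 2 = 5 moves.
A route of 5 moves achieves this: 16 → 11 → 6 → 7 → 2 → 1.
Since 5 matches the lower bound, it is optimal.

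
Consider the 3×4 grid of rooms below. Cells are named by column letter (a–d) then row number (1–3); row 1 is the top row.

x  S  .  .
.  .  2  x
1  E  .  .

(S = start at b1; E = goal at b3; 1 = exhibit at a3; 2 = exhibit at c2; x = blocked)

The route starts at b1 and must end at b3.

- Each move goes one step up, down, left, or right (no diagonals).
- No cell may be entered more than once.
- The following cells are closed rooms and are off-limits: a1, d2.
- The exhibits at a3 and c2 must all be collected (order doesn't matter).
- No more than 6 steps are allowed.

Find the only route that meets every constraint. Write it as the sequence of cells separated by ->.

The budget equals the shortest possible length, so every move has to be on a shortest route through the required cells.
Route from b1: right to c1, down to c2, 2× left (reaching a2), down to a3, right to b3 — 6 moves in all.
Check: all required cells visited; 6 ≤ 6 moves.

b1 -> c1 -> c2 -> b2 -> a2 -> a3 -> b3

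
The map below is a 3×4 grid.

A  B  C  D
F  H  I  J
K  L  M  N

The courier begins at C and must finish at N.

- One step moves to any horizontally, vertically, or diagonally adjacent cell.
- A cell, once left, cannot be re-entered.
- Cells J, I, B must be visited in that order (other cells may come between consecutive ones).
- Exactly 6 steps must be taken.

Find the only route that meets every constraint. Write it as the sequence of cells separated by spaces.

The waypoints must appear in the order J, I, B, with no cell reused.
Route from C: down-right 1 to J, left 1 to I, up-left 1 to B, down 1 to H, down-right 1 to M, right 1 to N — 6 moves in all.
Check: order respected (J at step 1, I at step 2, B at step 3); 6 moves as required.

C J I B H M N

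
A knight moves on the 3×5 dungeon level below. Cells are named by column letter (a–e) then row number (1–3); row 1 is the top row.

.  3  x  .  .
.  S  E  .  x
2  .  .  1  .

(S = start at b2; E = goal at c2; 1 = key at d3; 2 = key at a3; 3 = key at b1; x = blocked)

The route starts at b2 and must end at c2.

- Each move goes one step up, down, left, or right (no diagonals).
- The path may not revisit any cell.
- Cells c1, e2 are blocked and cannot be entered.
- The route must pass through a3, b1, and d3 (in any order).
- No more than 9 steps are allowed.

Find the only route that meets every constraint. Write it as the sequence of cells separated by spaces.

The budget equals the shortest possible length, so every move has to be on a shortest route through the required cells.
Route from b2: up to b1, left to a1, 2× down (reaching a3), 3× right (reaching d3), up to d2, left to c2 — 9 moves in all.
Check: all required cells visited; 9 ≤ 9 moves.

b2 b1 a1 a2 a3 b3 c3 d3 d2 c2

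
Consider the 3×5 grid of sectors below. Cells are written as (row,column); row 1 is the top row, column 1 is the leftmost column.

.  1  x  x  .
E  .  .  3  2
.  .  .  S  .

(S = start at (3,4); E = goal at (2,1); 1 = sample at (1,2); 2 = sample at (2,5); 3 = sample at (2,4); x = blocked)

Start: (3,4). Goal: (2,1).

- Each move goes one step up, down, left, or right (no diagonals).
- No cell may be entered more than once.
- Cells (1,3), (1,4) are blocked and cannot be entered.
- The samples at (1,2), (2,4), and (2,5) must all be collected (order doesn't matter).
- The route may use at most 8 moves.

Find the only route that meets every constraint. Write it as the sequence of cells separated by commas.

(3,4), (3,5), (2,5), (2,4), (2,3), (2,2), (1,2), (1,1), (2,1)

The 8-move cap with required stops at (1,2), (2,4), (2,5) leaves no slack for detours.
Route from (3,4): right 1 to (3,5), up 1 to (2,5), left 3 to (2,2), up 1 to (1,2), left 1 to (1,1), down 1 to (2,1) — 8 moves in all.
Check: all required cells visited; 8 ≤ 8 moves.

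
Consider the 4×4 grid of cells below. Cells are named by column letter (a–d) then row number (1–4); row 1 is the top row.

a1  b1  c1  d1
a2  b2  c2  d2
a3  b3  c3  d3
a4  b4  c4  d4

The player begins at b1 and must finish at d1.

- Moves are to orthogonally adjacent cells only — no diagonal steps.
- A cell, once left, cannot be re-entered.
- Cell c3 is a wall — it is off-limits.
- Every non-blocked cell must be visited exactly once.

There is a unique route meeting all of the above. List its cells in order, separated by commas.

Need to visit all 15 open cells exactly once, starting at b1 and ending at d1.
Cell a1 has only two open neighbours (a2 and b1), so the path must pass straight through it: one of those is the cell it's entered from and the other is where it exits.
Route from b1: left 1 to a1, down 1 to a2, right 1 to b2, down 1 to b3, left 1 to a3, down 1 to a4, right 3 to d4, up 2 to d2, left 1 to c2, up 1 to c1, right 1 to d1 — 14 moves in all.
Check: all 15 open cells covered.

b1, a1, a2, b2, b3, a3, a4, b4, c4, d4, d3, d2, c2, c1, d1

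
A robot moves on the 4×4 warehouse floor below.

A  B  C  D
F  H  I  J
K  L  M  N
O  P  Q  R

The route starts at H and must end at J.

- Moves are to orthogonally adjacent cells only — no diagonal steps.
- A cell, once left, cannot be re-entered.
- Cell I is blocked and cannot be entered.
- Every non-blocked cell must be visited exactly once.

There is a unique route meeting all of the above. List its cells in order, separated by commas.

Need to visit all 15 open cells exactly once, starting at H and ending at J.
Route from H: down to L, 2× right (reaching N), down to R, 3× left (reaching O), 3× up (reaching A), 3× right (reaching D), down to J — 14 moves in all.
Check: all 15 open cells covered.

H, L, M, N, R, Q, P, O, K, F, A, B, C, D, J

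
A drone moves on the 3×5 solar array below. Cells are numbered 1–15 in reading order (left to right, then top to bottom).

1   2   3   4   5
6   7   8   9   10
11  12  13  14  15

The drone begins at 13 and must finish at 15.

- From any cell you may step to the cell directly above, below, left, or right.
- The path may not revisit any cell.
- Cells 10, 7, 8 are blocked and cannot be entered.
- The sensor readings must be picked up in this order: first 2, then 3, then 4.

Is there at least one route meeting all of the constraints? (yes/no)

yes

One route that works: 13 → 12 → 11 → 6 → 1 → 2 → 3 → 4 → 9 → 14 → 15.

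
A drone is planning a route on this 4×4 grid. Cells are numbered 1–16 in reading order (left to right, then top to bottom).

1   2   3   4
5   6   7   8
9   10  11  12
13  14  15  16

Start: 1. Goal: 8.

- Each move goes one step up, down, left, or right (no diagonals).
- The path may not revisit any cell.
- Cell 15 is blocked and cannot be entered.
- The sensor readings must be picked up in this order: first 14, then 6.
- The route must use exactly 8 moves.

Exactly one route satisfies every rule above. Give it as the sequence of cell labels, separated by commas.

1, 5, 9, 13, 14, 10, 6, 7, 8

The waypoints must appear in the order 14, 6, with no cell reused.
Route from 1: 3× down (reaching 13), right to 14, 2× up (reaching 6), 2× right (reaching 8) — 8 moves in all.
Check: order respected (14 at step 4, 6 at step 6); 8 moves as required.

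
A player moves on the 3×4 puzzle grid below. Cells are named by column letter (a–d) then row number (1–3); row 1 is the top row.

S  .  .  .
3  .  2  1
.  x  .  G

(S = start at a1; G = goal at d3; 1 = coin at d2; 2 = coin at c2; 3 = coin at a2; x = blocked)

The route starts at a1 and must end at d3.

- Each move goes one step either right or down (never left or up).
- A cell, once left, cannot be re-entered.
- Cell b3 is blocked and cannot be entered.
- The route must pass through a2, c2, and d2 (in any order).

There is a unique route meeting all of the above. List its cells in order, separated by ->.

Moves only go right or down, so the column and row indices never decrease.
Route from a1: down 1 to a2, right 3 to d2, down 1 to d3 — 5 moves in all.
Check: all required cells visited.

a1 -> a2 -> b2 -> c2 -> d2 -> d3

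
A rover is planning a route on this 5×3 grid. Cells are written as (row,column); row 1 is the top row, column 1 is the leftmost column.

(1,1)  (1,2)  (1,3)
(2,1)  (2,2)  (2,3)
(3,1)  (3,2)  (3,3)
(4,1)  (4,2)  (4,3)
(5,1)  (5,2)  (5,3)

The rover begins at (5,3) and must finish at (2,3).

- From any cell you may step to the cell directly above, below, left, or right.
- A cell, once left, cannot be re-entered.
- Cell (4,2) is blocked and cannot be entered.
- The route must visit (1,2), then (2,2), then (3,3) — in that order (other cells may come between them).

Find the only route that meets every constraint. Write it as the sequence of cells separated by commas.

The waypoints must appear in the order (1,2), (2,2), (3,3), with no cell reused.
Route from (5,3): 2× left (reaching (5,1)), 4× up (reaching (1,1)), right to (1,2), 2× down (reaching (3,2)), right to (3,3), up to (2,3) — 11 moves in all.
Check: order respected ((1,2) at step 7, (2,2) at step 8, (3,3) at step 10).

(5,3), (5,2), (5,1), (4,1), (3,1), (2,1), (1,1), (1,2), (2,2), (3,2), (3,3), (2,3)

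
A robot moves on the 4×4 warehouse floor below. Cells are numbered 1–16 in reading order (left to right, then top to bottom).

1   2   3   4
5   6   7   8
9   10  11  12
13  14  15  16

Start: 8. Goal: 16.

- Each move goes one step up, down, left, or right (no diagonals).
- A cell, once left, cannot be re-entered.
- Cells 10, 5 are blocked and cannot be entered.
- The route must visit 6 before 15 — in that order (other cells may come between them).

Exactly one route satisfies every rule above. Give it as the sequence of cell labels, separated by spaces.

8 4 3 2 6 7 11 15 16

The waypoints must appear in the order 6, 15, with no cell reused.
Route from 8: up 1 to 4, left 2 to 2, down 1 to 6, right 1 to 7, down 2 to 15, right 1 to 16 — 8 moves in all.
Check: order respected (6 at step 4, 15 at step 7).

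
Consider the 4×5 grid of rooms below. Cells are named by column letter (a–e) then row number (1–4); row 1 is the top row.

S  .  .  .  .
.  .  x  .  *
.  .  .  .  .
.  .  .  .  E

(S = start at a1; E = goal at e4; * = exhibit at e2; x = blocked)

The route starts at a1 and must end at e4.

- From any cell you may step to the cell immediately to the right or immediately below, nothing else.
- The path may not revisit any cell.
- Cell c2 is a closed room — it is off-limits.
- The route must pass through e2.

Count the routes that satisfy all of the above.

2

A right/down-only route from a1 to e4 makes exactly 3 down-moves and 4 right-moves in some order.
With no other constraints that would be C(7,3) = 35 routes.
Split at e2 and multiply the segment counts (each segment already excludes blocked cells): a1→e2: 2; e2→e4: 1; product = 2.
That gives 2 routes.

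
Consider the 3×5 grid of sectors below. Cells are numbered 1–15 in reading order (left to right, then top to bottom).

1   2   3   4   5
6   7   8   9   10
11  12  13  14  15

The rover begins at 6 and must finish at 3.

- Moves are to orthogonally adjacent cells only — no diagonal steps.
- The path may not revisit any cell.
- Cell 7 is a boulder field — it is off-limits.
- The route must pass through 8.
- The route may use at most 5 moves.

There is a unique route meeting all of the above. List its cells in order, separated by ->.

6 -> 11 -> 12 -> 13 -> 8 -> 3

The 5-move cap with required stops at 8 leaves no slack for detours.
Route from 6: down 1 to 11, right 2 to 13, up 2 to 3 — 5 moves in all.
Check: all required cells visited; 5 ≤ 5 moves.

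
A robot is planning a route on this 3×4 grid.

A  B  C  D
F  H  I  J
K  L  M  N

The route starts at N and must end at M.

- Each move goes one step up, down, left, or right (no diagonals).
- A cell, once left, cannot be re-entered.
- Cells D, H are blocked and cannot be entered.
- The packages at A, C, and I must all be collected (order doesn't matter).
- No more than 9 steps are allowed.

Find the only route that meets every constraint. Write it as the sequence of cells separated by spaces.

N J I C B A F K L M

The 9-move cap with required stops at A, C, I leaves no slack for detours.
Route from N: up to J, left to I, up to C, 2× left (reaching A), 2× down (reaching K), 2× right (reaching M) — 9 moves in all.
Check: all required cells visited; 9 ≤ 9 moves.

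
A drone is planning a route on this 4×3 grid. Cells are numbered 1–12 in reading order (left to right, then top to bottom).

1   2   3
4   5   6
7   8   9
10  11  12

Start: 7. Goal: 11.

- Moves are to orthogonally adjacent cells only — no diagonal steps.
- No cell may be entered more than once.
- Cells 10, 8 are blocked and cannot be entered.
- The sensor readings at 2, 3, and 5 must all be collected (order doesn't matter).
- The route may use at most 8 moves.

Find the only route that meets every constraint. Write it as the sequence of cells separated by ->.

7 -> 4 -> 5 -> 2 -> 3 -> 6 -> 9 -> 12 -> 11

The 8-move cap with required stops at 2, 3, 5 leaves no slack for detours.
Route from 7: up 1 to 4, right 1 to 5, up 1 to 2, right 1 to 3, down 3 to 12, left 1 to 11 — 8 moves in all.
Check: all required cells visited; 8 ≤ 8 moves.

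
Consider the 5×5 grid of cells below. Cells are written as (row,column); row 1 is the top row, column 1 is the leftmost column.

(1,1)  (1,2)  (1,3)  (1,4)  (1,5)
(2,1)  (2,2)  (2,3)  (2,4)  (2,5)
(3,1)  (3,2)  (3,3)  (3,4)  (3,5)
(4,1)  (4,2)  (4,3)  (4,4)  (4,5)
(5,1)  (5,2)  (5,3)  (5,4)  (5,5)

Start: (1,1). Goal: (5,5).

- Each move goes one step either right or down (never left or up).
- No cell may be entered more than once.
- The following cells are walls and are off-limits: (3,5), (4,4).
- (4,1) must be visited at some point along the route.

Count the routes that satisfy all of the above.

A right/down-only route from (1,1) to (5,5) makes exactly 4 down-moves and 4 right-moves in some order.
With no other constraints that would be C(8,4) = 70 routes.
Split at (4,1) and multiply the segment counts (each segment already excludes blocked cells): (1,1)→(4,1): 1; (4,1)→(5,5): 3; product = 3.
That gives 3 routes.

3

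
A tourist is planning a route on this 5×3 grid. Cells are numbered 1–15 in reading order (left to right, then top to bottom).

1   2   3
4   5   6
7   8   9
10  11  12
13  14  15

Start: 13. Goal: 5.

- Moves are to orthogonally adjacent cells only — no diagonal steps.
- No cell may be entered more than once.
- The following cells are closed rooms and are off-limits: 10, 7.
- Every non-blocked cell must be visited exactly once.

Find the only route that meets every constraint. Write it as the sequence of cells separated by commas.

13, 14, 15, 12, 11, 8, 9, 6, 3, 2, 1, 4, 5

Need to visit all 13 open cells exactly once, starting at 13 and ending at 5.
Cell 3 has only two open neighbours (6 and 2), so the path must pass straight through it: one of those is the cell it's entered from and the other is where it exits.
Route from 13: 2× right (reaching 15), up to 12, left to 11, up to 8, right to 9, 2× up (reaching 3), 2× left (reaching 1), down to 4, right to 5 — 12 moves in all.
Check: all 13 open cells covered.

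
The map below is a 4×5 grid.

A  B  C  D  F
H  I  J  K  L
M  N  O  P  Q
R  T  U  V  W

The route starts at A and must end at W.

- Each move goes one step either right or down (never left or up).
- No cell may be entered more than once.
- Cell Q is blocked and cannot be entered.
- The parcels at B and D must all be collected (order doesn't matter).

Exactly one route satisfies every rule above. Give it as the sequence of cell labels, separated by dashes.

A - B - C - D - K - P - V - W

Moves only go right or down, so the column and row indices never decrease.
Route from A: right 3 to D, down 3 to V, right 1 to W — 7 moves in all.
Check: all required cells visited.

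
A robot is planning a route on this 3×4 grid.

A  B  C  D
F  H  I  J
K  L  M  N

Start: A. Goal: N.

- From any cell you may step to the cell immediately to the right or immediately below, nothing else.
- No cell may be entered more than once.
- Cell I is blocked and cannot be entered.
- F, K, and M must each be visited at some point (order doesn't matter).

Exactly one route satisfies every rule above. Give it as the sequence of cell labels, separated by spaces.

A F K L M N

Moves only go right or down, so the column and row indices never decrease.
Route from A: 2× down (reaching K), 3× right (reaching N) — 5 moves in all.
Check: all required cells visited.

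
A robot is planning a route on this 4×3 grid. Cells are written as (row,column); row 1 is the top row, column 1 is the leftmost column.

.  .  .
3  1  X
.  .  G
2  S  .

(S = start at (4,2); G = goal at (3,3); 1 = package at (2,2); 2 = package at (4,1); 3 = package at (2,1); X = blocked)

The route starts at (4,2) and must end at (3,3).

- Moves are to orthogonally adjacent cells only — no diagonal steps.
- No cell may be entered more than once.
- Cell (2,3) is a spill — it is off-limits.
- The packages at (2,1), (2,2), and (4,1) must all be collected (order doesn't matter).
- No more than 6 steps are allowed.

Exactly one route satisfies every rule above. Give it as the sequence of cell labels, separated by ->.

Any route must reach (2,1), (2,2), and (4,1) and still end at (3,3) within 6 moves, so the order of the required stops is forced.
Route from (4,2): left to (4,1), 2× up (reaching (2,1)), right to (2,2), down to (3,2), right to (3,3) — 6 moves in all.
Check: all required cells visited; 6 ≤ 6 moves.

(4,2) -> (4,1) -> (3,1) -> (2,1) -> (2,2) -> (3,2) -> (3,3)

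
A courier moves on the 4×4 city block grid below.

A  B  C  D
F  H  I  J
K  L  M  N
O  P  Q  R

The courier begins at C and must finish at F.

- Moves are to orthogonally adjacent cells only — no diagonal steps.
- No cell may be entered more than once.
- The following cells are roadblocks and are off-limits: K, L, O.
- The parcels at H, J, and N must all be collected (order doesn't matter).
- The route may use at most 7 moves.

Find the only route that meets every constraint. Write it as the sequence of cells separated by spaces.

Any route must reach H, J, and N and still end at F within 7 moves, so the order of the required stops is forced.
Route from C: right to D, 2× down (reaching N), left to M, up to I, 2× left (reaching F) — 7 moves in all.
Check: all required cells visited; 7 ≤ 7 moves.

C D J N M I H F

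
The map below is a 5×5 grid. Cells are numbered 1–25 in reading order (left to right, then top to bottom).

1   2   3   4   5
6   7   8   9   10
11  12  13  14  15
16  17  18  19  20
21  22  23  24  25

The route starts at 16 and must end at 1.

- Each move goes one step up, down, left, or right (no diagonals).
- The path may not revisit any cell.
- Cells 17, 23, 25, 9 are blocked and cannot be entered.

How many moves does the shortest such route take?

The Manhattan distance from 16 to 1 is |4−1| + |1−1| = 3, so at least 3 moves are needed.
A route of 3 moves achieves this: 16 → 11 → 6 → 1.
Since 3 matches the lower bound, it is optimal.

3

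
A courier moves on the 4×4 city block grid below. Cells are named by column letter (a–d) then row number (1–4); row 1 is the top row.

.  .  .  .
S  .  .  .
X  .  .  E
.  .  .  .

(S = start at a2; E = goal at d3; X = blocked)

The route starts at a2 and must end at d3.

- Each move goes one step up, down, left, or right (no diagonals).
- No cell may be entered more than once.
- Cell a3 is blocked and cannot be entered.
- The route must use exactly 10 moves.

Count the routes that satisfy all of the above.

Need simple routes of exactly 10 moves from a2 to d3 (Manhattan distance 4, so 3 moves are spent on a detour and 3 undoing it).
Branch systematically from the start, pruning whenever the remaining move budget drops below the Manhattan distance to d3 or differs from it in parity. Grouping the completions by first move — via a1: 9; via b2: 3 — and summing: 9 + 3 = 12.
That gives 12 routes.

12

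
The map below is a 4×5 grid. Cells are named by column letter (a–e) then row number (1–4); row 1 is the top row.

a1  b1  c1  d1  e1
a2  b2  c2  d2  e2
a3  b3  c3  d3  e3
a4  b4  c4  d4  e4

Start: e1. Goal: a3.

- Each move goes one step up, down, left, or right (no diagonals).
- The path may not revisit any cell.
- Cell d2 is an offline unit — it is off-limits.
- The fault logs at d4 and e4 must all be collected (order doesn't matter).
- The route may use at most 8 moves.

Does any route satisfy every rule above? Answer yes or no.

One route that works: e1 → e2 → e3 → e4 → d4 → d3 → c3 → b3 → a3.

yes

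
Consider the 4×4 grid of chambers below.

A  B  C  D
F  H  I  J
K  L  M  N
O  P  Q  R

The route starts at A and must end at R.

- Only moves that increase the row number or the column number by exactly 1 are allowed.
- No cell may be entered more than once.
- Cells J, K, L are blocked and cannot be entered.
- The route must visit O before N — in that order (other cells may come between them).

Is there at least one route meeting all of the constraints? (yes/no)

N lies above O, so going from O to N would need an upward move — but moves only go right/down, so O cannot be visited before N.

no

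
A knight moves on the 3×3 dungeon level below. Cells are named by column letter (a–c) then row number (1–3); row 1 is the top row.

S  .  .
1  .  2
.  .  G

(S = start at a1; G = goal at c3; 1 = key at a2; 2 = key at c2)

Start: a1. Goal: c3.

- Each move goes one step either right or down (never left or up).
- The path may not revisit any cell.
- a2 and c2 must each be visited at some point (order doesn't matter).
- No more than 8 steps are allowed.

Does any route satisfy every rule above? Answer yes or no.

yes

One route that works: a1 → a2 → b2 → c2 → c3.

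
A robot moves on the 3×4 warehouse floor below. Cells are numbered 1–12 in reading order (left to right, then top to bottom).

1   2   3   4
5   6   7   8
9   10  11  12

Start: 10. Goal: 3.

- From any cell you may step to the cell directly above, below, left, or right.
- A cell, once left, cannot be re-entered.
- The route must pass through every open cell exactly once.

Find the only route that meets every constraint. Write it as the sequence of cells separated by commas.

Need to visit all 12 open cells exactly once, starting at 10 and ending at 3.
Cell 12 has only two open neighbours (8 and 11), so the path must pass straight through it: one of those is the cell it's entered from and the other is where it exits.
Route from 10: left 1 to 9, up 2 to 1, right 1 to 2, down 1 to 6, right 1 to 7, down 1 to 11, right 1 to 12, up 2 to 4, left 1 to 3 — 11 moves in all.
Check: all 12 open cells covered.

10, 9, 5, 1, 2, 6, 7, 11, 12, 8, 4, 3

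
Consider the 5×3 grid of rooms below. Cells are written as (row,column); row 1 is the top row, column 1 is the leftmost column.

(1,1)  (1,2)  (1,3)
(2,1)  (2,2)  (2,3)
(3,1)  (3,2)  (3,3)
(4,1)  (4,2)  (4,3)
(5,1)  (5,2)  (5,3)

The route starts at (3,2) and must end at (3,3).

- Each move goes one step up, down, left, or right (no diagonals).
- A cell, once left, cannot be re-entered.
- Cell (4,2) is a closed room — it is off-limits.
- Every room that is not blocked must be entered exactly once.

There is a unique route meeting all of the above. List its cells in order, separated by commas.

Need to visit all 14 open cells exactly once, starting at (3,2) and ending at (3,3).
Cell (5,1) has only two open neighbours ((4,1) and (5,2)), so the path must pass straight through it: one of those is the cell it's entered from and the other is where it exits.
Route from (3,2): up to (2,2), right to (2,3), up to (1,3), 2× left (reaching (1,1)), 4× down (reaching (5,1)), 2× right (reaching (5,3)), 2× up (reaching (3,3)) — 13 moves in all.
Check: all 14 open cells covered.

(3,2), (2,2), (2,3), (1,3), (1,2), (1,1), (2,1), (3,1), (4,1), (5,1), (5,2), (5,3), (4,3), (3,3)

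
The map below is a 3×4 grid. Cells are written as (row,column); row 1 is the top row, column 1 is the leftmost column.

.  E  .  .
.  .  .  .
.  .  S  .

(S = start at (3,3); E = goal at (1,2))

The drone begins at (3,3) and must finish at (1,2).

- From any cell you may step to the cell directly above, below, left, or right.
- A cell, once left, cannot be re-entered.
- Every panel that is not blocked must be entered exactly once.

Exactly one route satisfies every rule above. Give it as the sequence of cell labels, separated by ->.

(3,3) -> (3,4) -> (2,4) -> (1,4) -> (1,3) -> (2,3) -> (2,2) -> (3,2) -> (3,1) -> (2,1) -> (1,1) -> (1,2)

Need to visit all 12 open cells exactly once, starting at (3,3) and ending at (1,2).
Cell (1,1) has only two open neighbours ((2,1) and (1,2)), so the path must pass straight through it: one of those is the cell it's entered from and the other is where it exits.
Route from (3,3): right 1 to (3,4), up 2 to (1,4), left 1 to (1,3), down 1 to (2,3), left 1 to (2,2), down 1 to (3,2), left 1 to (3,1), up 2 to (1,1), right 1 to (1,2) — 11 moves in all.
Check: all 12 open cells covered.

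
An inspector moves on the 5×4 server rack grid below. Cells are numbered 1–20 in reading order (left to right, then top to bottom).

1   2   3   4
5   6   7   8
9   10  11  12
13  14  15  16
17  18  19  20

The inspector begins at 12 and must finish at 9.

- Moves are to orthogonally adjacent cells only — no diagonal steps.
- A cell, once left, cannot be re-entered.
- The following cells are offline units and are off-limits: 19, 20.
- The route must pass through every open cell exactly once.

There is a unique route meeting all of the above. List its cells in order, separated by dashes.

12 - 16 - 15 - 11 - 7 - 8 - 4 - 3 - 2 - 1 - 5 - 6 - 10 - 14 - 18 - 17 - 13 - 9

Need to visit all 18 open cells exactly once, starting at 12 and ending at 9.
Cell 18 has only two open neighbours (14 and 17), so the path must pass straight through it: one of those is the cell it's entered from and the other is where it exits.
Route from 12: down to 16, left to 15, 2× up (reaching 7), right to 8, up to 4, 3× left (reaching 1), down to 5, right to 6, 3× down (reaching 18), left to 17, 2× up (reaching 9) — 17 moves in all.
Check: all 18 open cells covered.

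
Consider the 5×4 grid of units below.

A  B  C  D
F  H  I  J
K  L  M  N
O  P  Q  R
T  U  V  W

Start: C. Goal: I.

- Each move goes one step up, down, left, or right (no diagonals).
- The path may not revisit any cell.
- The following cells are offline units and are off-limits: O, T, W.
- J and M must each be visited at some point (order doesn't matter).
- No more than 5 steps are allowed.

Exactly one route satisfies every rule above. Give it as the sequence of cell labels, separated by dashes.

Any route must reach J and M and still end at I within 5 moves, so the order of the required stops is forced.
Route from C: right 1 to D, down 2 to N, left 1 to M, up 1 to I — 5 moves in all.
Check: all required cells visited; 5 ≤ 5 moves.

C - D - J - N - M - I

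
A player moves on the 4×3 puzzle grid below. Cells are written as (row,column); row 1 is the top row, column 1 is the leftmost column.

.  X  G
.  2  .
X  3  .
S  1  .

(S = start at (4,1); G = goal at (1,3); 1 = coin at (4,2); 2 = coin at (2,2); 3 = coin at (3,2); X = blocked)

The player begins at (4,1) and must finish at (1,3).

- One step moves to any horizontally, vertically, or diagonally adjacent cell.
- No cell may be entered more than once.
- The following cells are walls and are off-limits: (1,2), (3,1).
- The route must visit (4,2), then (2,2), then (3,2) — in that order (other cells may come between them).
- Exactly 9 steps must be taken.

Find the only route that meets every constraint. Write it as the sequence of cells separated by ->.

The waypoints must appear in the order (4,2), (2,2), (3,2), with no cell reused.
Route from (4,1): 2× right (reaching (4,3)), up to (3,3), 2× up-left (reaching (1,1)), down to (2,1), down-right to (3,2), up-right to (2,3), up to (1,3) — 9 moves in all.
Check: order respected (1 at step 1, 2 at step 4, 3 at step 7); 9 moves as required.

(4,1) -> (4,2) -> (4,3) -> (3,3) -> (2,2) -> (1,1) -> (2,1) -> (3,2) -> (2,3) -> (1,3)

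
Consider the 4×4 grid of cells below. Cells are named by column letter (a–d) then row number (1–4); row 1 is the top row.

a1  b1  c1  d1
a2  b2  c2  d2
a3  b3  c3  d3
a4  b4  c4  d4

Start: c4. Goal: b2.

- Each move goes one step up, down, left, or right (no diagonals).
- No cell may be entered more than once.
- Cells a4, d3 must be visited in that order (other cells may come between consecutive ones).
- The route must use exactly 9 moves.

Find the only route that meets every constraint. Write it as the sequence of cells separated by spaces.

c4 b4 a4 a3 b3 c3 d3 d2 c2 b2

The waypoints must appear in the order a4, d3, with no cell reused.
Route from c4: left 2 to a4, up 1 to a3, right 3 to d3, up 1 to d2, left 2 to b2 — 9 moves in all.
Check: order respected (a4 at step 2, d3 at step 6); 9 moves as required.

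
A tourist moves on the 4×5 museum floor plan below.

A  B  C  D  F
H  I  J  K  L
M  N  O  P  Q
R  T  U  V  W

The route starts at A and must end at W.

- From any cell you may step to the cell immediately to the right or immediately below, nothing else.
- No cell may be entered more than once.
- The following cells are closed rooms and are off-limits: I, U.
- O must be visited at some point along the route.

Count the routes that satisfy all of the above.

4

A right/down-only route from A to W makes exactly 3 down-moves and 4 right-moves in some order.
With no other constraints that would be C(7,3) = 35 routes.
Split at O and multiply the segment counts (each segment already excludes blocked cells): A→O: 2; O→W: 2; product = 4.
That gives 4 routes.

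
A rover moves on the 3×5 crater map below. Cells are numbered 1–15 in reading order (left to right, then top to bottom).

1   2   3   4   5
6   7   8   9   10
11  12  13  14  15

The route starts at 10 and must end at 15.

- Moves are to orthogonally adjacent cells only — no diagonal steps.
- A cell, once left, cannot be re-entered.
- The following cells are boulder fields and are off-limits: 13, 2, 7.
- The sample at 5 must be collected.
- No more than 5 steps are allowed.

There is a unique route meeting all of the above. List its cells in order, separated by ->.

The budget equals the shortest possible length, so every move has to be on a shortest route through the required cells.
Route from 10: up to 5, left to 4, 2× down (reaching 14), right to 15 — 5 moves in all.
Check: all required cells visited; 5 ≤ 5 moves.

10 -> 5 -> 4 -> 9 -> 14 -> 15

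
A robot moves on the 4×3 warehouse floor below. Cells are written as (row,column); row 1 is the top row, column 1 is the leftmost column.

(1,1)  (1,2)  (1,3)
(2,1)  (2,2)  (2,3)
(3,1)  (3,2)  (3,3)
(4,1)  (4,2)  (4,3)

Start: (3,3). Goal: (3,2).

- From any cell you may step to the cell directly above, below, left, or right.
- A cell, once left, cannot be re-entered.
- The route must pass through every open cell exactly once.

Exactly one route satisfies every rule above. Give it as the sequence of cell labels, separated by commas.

(3,3), (4,3), (4,2), (4,1), (3,1), (2,1), (1,1), (1,2), (1,3), (2,3), (2,2), (3,2)

Need to visit all 12 open cells exactly once, starting at (3,3) and ending at (3,2).
Cell (1,1) has only two open neighbours ((2,1) and (1,2)), so the path must pass straight through it: one of those is the cell it's entered from and the other is where it exits.
Route from (3,3): down to (4,3), 2× left (reaching (4,1)), 3× up (reaching (1,1)), 2× right (reaching (1,3)), down to (2,3), left to (2,2), down to (3,2) — 11 moves in all.
Check: all 12 open cells covered.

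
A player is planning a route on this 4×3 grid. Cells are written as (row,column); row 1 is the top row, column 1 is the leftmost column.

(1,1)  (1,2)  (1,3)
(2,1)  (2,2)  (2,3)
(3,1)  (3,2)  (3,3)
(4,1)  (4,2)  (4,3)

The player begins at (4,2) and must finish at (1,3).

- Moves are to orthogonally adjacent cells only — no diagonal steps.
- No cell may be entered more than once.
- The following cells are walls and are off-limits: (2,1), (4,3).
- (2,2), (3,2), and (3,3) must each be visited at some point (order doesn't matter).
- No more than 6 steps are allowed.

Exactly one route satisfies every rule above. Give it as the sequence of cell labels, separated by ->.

(4,2) -> (3,2) -> (3,3) -> (2,3) -> (2,2) -> (1,2) -> (1,3)

The 6-move cap with required stops at (2,2), (3,2), (3,3) leaves no slack for detours.
Route from (4,2): up 1 to (3,2), right 1 to (3,3), up 1 to (2,3), left 1 to (2,2), up 1 to (1,2), right 1 to (1,3) — 6 moves in all.
Check: all required cells visited; 6 ≤ 6 moves.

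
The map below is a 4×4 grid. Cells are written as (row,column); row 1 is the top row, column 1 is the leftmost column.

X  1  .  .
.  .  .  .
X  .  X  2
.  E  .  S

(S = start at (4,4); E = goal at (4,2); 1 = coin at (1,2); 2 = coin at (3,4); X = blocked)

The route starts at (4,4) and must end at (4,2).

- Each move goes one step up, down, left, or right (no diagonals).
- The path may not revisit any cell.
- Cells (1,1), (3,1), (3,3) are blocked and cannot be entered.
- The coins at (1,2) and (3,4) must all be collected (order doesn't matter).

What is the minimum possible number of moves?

8

Any route passes through (1,2) and (3,4) in some order between (4,4) and (4,2). Summing Manhattan distances along each leg and taking the cheapest ordering ((4,4) → (3,4) → (1,2) → (4,2)) gives a lower bound of 1 + 4 + 3 = 8 moves.
A route of 8 moves achieves this: (4,4) → (3,4) → (2,4) → (1,4) → (1,3) → (1,2) → (2,2) → (3,2) → (4,2).
Since 8 matches the lower bound, it is optimal.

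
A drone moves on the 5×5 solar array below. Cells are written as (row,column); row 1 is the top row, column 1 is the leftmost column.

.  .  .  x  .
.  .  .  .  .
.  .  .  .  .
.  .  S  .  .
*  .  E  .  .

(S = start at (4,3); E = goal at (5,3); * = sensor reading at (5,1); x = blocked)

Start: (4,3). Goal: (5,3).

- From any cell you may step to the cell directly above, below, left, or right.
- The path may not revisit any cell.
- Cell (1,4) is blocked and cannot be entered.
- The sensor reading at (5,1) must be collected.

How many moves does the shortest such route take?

Any route passes through (5,1) somewhere between (4,3) and (5,3). Summing Manhattan distances along the two legs ((4,3) → (5,1) → (5,3)) gives a lower bound of 3 + 2 = 5 moves.
A route of 5 moves achieves this: (4,3) → (4,2) → (4,1) → (5,1) → (5,2) → (5,3).
Since 5 matches the lower bound, it is optimal.

5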